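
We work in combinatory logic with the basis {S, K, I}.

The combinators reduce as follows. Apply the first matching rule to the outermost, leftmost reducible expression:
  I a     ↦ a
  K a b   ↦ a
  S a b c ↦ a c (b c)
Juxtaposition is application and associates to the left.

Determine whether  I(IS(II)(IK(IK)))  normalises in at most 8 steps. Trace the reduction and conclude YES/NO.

Answer: YES — reaches normal form SI(KK) in 5 ≤ 8 steps

Reduction:
  start: I(IS(II)(IK(IK)))
  →1  IS(II)(IK(IK))
  →2  S(II)(IK(IK))
  →3  SI(IK(IK))
  →4  SI(K(IK))
  →5  SI(KK)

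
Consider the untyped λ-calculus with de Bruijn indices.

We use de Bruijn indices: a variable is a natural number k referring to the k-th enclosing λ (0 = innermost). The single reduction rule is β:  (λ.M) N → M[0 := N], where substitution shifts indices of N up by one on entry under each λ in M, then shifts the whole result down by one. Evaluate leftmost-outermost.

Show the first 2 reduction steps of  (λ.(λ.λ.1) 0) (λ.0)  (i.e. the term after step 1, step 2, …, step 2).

  start: (λ.(λ.λ.1) 0) (λ.0)
  →1  (λ.λ.1) (λ.0)
  →2  λ.λ.0

Answer: after 2 steps: λ.λ.0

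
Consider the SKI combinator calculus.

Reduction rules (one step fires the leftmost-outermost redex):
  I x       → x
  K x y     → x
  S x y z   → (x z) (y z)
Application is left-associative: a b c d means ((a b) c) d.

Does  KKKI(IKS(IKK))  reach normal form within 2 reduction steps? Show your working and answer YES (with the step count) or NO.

  start: KKKI(IKS(IKK))
  →1  KI(IKS(IKK))
  →2  I

Answer: YES — reaches normal form I in 2 ≤ 2 steps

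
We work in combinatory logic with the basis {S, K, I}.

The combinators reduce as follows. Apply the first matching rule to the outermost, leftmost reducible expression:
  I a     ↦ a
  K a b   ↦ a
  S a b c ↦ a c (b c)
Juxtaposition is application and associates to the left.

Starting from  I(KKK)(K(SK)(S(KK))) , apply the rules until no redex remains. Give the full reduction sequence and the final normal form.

Answer: normal form = K(SK)  (in 3 steps)

Derivation:
  start: I(KKK)(K(SK)(S(KK)))
  →1  KKK(K(SK)(S(KK)))
  →2  K(K(SK)(S(KK)))
  →3  K(SK)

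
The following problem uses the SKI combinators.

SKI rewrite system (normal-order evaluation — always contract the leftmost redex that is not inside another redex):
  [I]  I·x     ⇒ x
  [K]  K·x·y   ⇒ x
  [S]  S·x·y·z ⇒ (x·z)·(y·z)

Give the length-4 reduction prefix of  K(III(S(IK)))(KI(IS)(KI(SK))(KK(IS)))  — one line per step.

  start: K(III(S(IK)))(KI(IS)(KI(SK))(KK(IS)))
  [1] III(S(IK))
  [2] II(S(IK))
  [3] I(S(IK))
  [4] S(IK)

Answer: after 4 steps: S(IK)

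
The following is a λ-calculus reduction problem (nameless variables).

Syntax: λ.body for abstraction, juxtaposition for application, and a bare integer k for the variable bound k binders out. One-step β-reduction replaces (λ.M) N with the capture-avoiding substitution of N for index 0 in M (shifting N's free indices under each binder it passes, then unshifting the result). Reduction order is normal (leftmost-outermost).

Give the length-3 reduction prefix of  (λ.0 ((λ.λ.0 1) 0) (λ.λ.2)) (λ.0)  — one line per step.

Answer: after 3 steps: (λ.0 (λ.0)) (λ.λ.λ.0)

Reduction:
  start: (λ.0 ((λ.λ.0 1) 0) (λ.λ.2)) (λ.0)
  [1] (λ.0) ((λ.λ.0 1) (λ.0)) (λ.λ.λ.0)
  [2] (λ.λ.0 1) (λ.0) (λ.λ.λ.0)
  [3] (λ.0 (λ.0)) (λ.λ.λ.0)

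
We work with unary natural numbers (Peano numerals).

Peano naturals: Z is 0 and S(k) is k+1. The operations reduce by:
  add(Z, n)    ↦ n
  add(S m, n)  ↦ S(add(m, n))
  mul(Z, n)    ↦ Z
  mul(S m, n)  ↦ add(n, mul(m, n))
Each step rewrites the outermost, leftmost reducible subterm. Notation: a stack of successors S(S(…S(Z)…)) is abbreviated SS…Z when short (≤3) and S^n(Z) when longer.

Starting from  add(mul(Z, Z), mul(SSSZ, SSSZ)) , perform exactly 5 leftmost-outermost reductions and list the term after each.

Answer: after 5 steps: S(S(add(SZ, mul(SSZ, SSSZ))))

Derivation:
  start: add(mul(Z, Z), mul(SSSZ, SSSZ))
  →1  add(Z, mul(SSSZ, SSSZ))
  →2  mul(SSSZ, SSSZ)
  →3  add(SSSZ, mul(SSZ, SSSZ))
  →4  S(add(SSZ, mul(SSZ, SSSZ)))
  →5  S(S(add(SZ, mul(SSZ, SSSZ))))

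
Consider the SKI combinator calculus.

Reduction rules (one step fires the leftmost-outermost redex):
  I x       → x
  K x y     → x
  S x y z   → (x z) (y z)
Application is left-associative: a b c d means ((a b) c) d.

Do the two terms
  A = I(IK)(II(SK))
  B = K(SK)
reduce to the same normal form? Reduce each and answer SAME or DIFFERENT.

Answer: SAME — A ⇓ K(SK), B ⇓ K(SK)

Derivation:
Term A:
  start: I(IK)(II(SK))
  →1  IK(II(SK))
  →2  K(II(SK))
  →3  K(I(SK))
  →4  K(SK)

Term B:
  start: K(SK)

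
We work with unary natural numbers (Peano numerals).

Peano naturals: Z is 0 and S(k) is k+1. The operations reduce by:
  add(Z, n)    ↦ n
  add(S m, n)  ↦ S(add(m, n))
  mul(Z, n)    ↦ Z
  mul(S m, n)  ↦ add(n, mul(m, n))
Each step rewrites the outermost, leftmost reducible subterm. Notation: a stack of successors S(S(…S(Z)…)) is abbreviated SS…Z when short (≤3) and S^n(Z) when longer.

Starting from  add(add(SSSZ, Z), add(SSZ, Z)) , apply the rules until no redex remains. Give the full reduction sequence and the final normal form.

Answer: normal form = S^5(Z)  (in 11 steps)

Working:
  start: add(add(SSSZ, Z), add(SSZ, Z))
  [1] add(S(add(SSZ, Z)), add(SSZ, Z))
  [2] S(add(add(SSZ, Z), add(SSZ, Z)))
  [3] S(add(S(add(SZ, Z)), add(SSZ, Z)))
  [4] S(S(add(add(SZ, Z), add(SSZ, Z))))
  [5] S(S(add(S(add(Z, Z)), add(SSZ, Z))))
  [6] S(S(S(add(add(Z, Z), add(SSZ, Z)))))
  [7] S(S(S(add(Z, add(SSZ, Z)))))
  [8] S(S(S(add(SSZ, Z))))
  [9] S(S(S(S(add(SZ, Z)))))
  [10] S(S(S(S(S(add(Z, Z))))))
  [11] S^5(Z)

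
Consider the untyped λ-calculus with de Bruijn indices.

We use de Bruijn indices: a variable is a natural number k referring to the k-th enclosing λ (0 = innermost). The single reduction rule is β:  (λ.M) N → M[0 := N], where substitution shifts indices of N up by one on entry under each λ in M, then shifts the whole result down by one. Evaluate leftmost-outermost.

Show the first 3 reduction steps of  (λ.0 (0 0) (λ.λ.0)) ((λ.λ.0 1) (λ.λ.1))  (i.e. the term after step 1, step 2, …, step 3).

Answer: after 3 steps: (λ.λ.0 1) (λ.λ.1) ((λ.λ.0 1) (λ.λ.1)) (λ.λ.1) (λ.λ.0)

Derivation:
  start: (λ.0 (0 0) (λ.λ.0)) ((λ.λ.0 1) (λ.λ.1))
  →1  (λ.λ.0 1) (λ.λ.1) ((λ.λ.0 1) (λ.λ.1) ((λ.λ.0 1) (λ.λ.1))) (λ.λ.0)
  →2  (λ.0 (λ.λ.1)) ((λ.λ.0 1) (λ.λ.1) ((λ.λ.0 1) (λ.λ.1))) (λ.λ.0)
  →3  (λ.λ.0 1) (λ.λ.1) ((λ.λ.0 1) (λ.λ.1)) (λ.λ.1) (λ.λ.0)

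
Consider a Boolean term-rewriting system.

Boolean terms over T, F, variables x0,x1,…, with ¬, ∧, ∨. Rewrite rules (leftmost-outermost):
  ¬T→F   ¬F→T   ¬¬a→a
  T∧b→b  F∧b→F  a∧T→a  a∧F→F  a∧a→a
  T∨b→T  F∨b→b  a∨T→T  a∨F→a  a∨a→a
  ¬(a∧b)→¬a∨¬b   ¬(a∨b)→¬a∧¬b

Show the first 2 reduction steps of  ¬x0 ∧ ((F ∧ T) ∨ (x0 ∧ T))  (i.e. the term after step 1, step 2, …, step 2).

Answer: after 2 steps: ¬x0 ∧ (x0 ∧ T)

Derivation:
  start: ¬x0 ∧ ((F ∧ T) ∨ (x0 ∧ T))
  [1] ¬x0 ∧ (F ∨ (x0 ∧ T))
  [2] ¬x0 ∧ (x0 ∧ T)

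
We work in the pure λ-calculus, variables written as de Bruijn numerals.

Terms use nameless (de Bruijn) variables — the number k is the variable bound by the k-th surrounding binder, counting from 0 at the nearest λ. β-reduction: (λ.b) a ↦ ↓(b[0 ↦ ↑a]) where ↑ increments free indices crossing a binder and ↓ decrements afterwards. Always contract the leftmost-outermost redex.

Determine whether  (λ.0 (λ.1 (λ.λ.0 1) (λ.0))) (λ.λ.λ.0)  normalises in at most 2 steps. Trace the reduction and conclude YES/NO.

  start: (λ.0 (λ.1 (λ.λ.0 1) (λ.0))) (λ.λ.λ.0)
  →1  (λ.λ.λ.0) (λ.(λ.λ.λ.0) (λ.λ.0 1) (λ.0))
  →2  λ.λ.0

Answer: YES — reaches normal form λ.λ.0 in 2 ≤ 2 steps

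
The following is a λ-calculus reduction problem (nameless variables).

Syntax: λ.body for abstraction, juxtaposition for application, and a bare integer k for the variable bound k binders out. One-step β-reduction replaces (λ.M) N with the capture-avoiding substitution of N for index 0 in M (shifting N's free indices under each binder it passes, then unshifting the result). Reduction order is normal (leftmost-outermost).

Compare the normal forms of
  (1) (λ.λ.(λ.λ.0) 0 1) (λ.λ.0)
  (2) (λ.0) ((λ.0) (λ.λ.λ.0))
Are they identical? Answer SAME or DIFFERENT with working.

Term A:
  start: (λ.λ.(λ.λ.0) 0 1) (λ.λ.0)
  [1] λ.(λ.λ.0) 0 (λ.λ.0)
  [2] λ.(λ.0) (λ.λ.0)
  [3] λ.λ.λ.0

Term B:
  start: (λ.0) ((λ.0) (λ.λ.λ.0))
  [1] (λ.0) (λ.λ.λ.0)
  [2] λ.λ.λ.0

Answer: SAME — A ⇓ λ.λ.λ.0, B ⇓ λ.λ.λ.0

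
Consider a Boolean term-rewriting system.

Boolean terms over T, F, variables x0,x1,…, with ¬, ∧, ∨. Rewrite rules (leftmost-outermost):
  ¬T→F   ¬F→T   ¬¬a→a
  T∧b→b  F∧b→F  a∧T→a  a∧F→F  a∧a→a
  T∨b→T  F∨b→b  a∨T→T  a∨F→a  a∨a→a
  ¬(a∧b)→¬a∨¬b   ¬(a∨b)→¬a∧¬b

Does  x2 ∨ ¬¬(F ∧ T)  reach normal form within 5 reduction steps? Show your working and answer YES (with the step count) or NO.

  start: x2 ∨ ¬¬(F ∧ T)
  [1] x2 ∨ (F ∧ T)
  [2] x2 ∨ F
  [3] x2

Answer: YES — reaches normal form x2 in 3 ≤ 5 steps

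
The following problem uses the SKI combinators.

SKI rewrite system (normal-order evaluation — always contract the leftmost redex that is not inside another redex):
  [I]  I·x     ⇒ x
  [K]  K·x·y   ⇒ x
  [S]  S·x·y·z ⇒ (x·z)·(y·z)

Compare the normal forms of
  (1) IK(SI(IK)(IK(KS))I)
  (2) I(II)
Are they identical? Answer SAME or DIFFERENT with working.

Term A:
  start: IK(SI(IK)(IK(KS))I)
  [1] K(SI(IK)(IK(KS))I)
  [2] K(I(IK(KS))(IK(IK(KS)))I)
  [3] K(IK(KS)(IK(IK(KS)))I)
  [4] K(K(KS)(IK(IK(KS)))I)
  [5] K(KSI)
  [6] KS

Term B:
  start: I(II)
  [1] II
  [2] I

Answer: DIFFERENT — A ⇓ KS, B ⇓ I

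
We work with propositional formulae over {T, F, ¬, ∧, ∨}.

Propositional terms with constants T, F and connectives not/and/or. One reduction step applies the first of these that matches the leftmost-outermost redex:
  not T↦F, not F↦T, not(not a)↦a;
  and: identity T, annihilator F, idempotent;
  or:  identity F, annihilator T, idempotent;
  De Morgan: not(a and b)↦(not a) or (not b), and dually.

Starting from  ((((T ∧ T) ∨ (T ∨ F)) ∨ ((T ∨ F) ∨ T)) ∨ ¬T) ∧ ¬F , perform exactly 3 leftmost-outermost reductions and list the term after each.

  start: ((((T ∧ T) ∨ (T ∨ F)) ∨ ((T ∨ F) ∨ T)) ∨ ¬T) ∧ ¬F
  step 1: (((T ∨ (T ∨ F)) ∨ ((T ∨ F) ∨ T)) ∨ ¬T) ∧ ¬F
  step 2: ((T ∨ ((T ∨ F) ∨ T)) ∨ ¬T) ∧ ¬F
  step 3: (T ∨ ¬T) ∧ ¬F

Answer: after 3 steps: (T ∨ ¬T) ∧ ¬F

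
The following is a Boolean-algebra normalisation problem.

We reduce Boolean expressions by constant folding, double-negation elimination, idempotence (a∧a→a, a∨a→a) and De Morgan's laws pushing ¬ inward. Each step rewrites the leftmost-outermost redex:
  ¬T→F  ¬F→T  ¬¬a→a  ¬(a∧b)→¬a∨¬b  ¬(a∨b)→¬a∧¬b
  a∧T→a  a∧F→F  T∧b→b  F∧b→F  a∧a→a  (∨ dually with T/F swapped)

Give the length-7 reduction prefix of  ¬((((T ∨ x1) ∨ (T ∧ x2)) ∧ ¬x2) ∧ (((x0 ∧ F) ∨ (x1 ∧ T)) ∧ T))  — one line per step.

Answer: after 7 steps: (F ∨ ¬¬x2) ∨ ¬(((x0 ∧ F) ∨ (x1 ∧ T)) ∧ T)

Working:
  start: ¬((((T ∨ x1) ∨ (T ∧ x2)) ∧ ¬x2) ∧ (((x0 ∧ F) ∨ (x1 ∧ T)) ∧ T))
  [1] ¬(((T ∨ x1) ∨ (T ∧ x2)) ∧ ¬x2) ∨ ¬(((x0 ∧ F) ∨ (x1 ∧ T)) ∧ T)
  [2] (¬((T ∨ x1) ∨ (T ∧ x2)) ∨ ¬¬x2) ∨ ¬(((x0 ∧ F) ∨ (x1 ∧ T)) ∧ T)
  [3] ((¬(T ∨ x1) ∧ ¬(T ∧ x2)) ∨ ¬¬x2) ∨ ¬(((x0 ∧ F) ∨ (x1 ∧ T)) ∧ T)
  [4] (((¬T ∧ ¬x1) ∧ ¬(T ∧ x2)) ∨ ¬¬x2) ∨ ¬(((x0 ∧ F) ∨ (x1 ∧ T)) ∧ T)
  [5] (((F ∧ ¬x1) ∧ ¬(T ∧ x2)) ∨ ¬¬x2) ∨ ¬(((x0 ∧ F) ∨ (x1 ∧ T)) ∧ T)
  [6] ((F ∧ ¬(T ∧ x2)) ∨ ¬¬x2) ∨ ¬(((x0 ∧ F) ∨ (x1 ∧ T)) ∧ T)
  [7] (F ∨ ¬¬x2) ∨ ¬(((x0 ∧ F) ∨ (x1 ∧ T)) ∧ T)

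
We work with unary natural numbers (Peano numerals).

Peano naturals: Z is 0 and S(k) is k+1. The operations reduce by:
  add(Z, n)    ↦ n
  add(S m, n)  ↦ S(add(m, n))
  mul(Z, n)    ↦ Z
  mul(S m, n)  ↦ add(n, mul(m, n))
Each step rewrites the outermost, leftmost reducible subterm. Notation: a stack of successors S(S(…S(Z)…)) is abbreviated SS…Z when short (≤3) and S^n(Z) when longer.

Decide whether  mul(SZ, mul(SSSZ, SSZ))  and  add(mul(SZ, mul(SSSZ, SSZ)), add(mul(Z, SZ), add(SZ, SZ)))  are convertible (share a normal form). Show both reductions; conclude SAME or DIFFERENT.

Term A:
  start: mul(SZ, mul(SSSZ, SSZ))
  →1  add(mul(SSSZ, SSZ), mul(Z, mul(SSSZ, SSZ)))
  →2  add(add(SSZ, mul(SSZ, SSZ)), mul(Z, mul(SSSZ, SSZ)))
  →3  add(S(add(SZ, mul(SSZ, SSZ))), mul(Z, mul(SSSZ, SSZ)))
  →4  S(add(add(SZ, mul(SSZ, SSZ)), mul(Z, mul(SSSZ, SSZ))))
  →5  S(add(S(add(Z, mul(SSZ, SSZ))), mul(Z, mul(SSSZ, SSZ))))
  →6  S(S(add(add(Z, mul(SSZ, SSZ)), mul(Z, mul(SSSZ, SSZ)))))
  →7  S(S(add(mul(SSZ, SSZ), mul(Z, mul(SSSZ, SSZ)))))
  →8  S(S(add(add(SSZ, mul(SZ, SSZ)), mul(Z, mul(SSSZ, SSZ)))))
  →9  S(S(add(S(add(SZ, mul(SZ, SSZ))), mul(Z, mul(SSSZ, SSZ)))))
  →10  S(S(S(add(add(SZ, mul(SZ, SSZ)), mul(Z, mul(SSSZ, SSZ))))))
  →11  S(S(S(add(S(add(Z, mul(SZ, SSZ))), mul(Z, mul(SSSZ, SSZ))))))
  →12  S(S(S(S(add(add(Z, mul(SZ, SSZ)), mul(Z, mul(SSSZ, SSZ)))))))
  →13  S(S(S(S(add(mul(SZ, SSZ), mul(Z, mul(SSSZ, SSZ)))))))
  →14  S(S(S(S(add(add(SSZ, mul(Z, SSZ)), mul(Z, mul(SSSZ, SSZ)))))))
  →15  S(S(S(S(add(S(add(SZ, mul(Z, SSZ))), mul(Z, mul(SSSZ, SSZ)))))))
  →16  S(S(S(S(S(add(add(SZ, mul(Z, SSZ)), mul(Z, mul(SSSZ, SSZ))))))))
  →17  S(S(S(S(S(add(S(add(Z, mul(Z, SSZ))), mul(Z, mul(SSSZ, SSZ))))))))
  →18  S(S(S(S(S(S(add(add(Z, mul(Z, SSZ)), mul(Z, mul(SSSZ, SSZ)))))))))
  →19  S(S(S(S(S(S(add(mul(Z, SSZ), mul(Z, mul(SSSZ, SSZ)))))))))
  →20  S(S(S(S(S(S(add(Z, mul(Z, mul(SSSZ, SSZ)))))))))
  →21  S(S(S(S(S(S(mul(Z, mul(SSSZ, SSZ))))))))
  →22  S^6(Z)

Term B:
  start: add(mul(SZ, mul(SSSZ, SSZ)), add(mul(Z, SZ), add(SZ, SZ)))
  →1  add(add(mul(SSSZ, SSZ), mul(Z, mul(SSSZ, SSZ))), add(mul(Z, SZ), add(SZ, SZ)))
  →2  add(add(add(SSZ, mul(SSZ, SSZ)), mul(Z, mul(SSSZ, SSZ))), add(mul(Z, SZ), add(SZ, SZ)))
  →3  add(add(S(add(SZ, mul(SSZ, SSZ))), mul(Z, mul(SSSZ, SSZ))), add(mul(Z, SZ), add(SZ, SZ)))
  →4  add(S(add(add(SZ, mul(SSZ, SSZ)), mul(Z, mul(SSSZ, SSZ)))), add(mul(Z, SZ), add(SZ, SZ)))
  →5  S(add(add(add(SZ, mul(SSZ, SSZ)), mul(Z, mul(SSSZ, SSZ))), add(mul(Z, SZ), add(SZ, SZ))))
  →6  S(add(add(S(add(Z, mul(SSZ, SSZ))), mul(Z, mul(SSSZ, SSZ))), add(mul(Z, SZ), add(SZ, SZ))))
  →7  S(add(S(add(add(Z, mul(SSZ, SSZ)), mul(Z, mul(SSSZ, SSZ)))), add(mul(Z, SZ), add(SZ, SZ))))
  →8  S(S(add(add(add(Z, mul(SSZ, SSZ)), mul(Z, mul(SSSZ, SSZ))), add(mul(Z, SZ), add(SZ, SZ)))))
  →9  S(S(add(add(mul(SSZ, SSZ), mul(Z, mul(SSSZ, SSZ))), add(mul(Z, SZ), add(SZ, SZ)))))
  →10  S(S(add(add(add(SSZ, mul(SZ, SSZ)), mul(Z, mul(SSSZ, SSZ))), add(mul(Z, SZ), add(SZ, SZ)))))
  →11  S(S(add(add(S(add(SZ, mul(SZ, SSZ))), mul(Z, mul(SSSZ, SSZ))), add(mul(Z, SZ), add(SZ, SZ)))))
  →12  S(S(add(S(add(add(SZ, mul(SZ, SSZ)), mul(Z, mul(SSSZ, SSZ)))), add(mul(Z, SZ), add(SZ, SZ)))))
  →13  S(S(S(add(add(add(SZ, mul(SZ, SSZ)), mul(Z, mul(SSSZ, SSZ))), add(mul(Z, SZ), add(SZ, SZ))))))
  →14  S(S(S(add(add(S(add(Z, mul(SZ, SSZ))), mul(Z, mul(SSSZ, SSZ))), add(mul(Z, SZ), add(SZ, SZ))))))
  →15  S(S(S(add(S(add(add(Z, mul(SZ, SSZ)), mul(Z, mul(SSSZ, SSZ)))), add(mul(Z, SZ), add(SZ, SZ))))))
  →16  S(S(S(S(add(add(add(Z, mul(SZ, SSZ)), mul(Z, mul(SSSZ, SSZ))), add(mul(Z, SZ), add(SZ, SZ)))))))
  →17  S(S(S(S(add(add(mul(SZ, SSZ), mul(Z, mul(SSSZ, SSZ))), add(mul(Z, SZ), add(SZ, SZ)))))))
  →18  S(S(S(S(add(add(add(SSZ, mul(Z, SSZ)), mul(Z, mul(SSSZ, SSZ))), add(mul(Z, SZ), add(SZ, SZ)))))))
  →19  S(S(S(S(add(add(S(add(SZ, mul(Z, SSZ))), mul(Z, mul(SSSZ, SSZ))), add(mul(Z, SZ), add(SZ, SZ)))))))
  →20  S(S(S(S(add(S(add(add(SZ, mul(Z, SSZ)), mul(Z, mul(SSSZ, SSZ)))), add(mul(Z, SZ), add(SZ, SZ)))))))
  →21  S(S(S(S(S(add(add(add(SZ, mul(Z, SSZ)), mul(Z, mul(SSSZ, SSZ))), add(mul(Z, SZ), add(SZ, SZ))))))))
  →22  S(S(S(S(S(add(add(S(add(Z, mul(Z, SSZ))), mul(Z, mul(SSSZ, SSZ))), add(mul(Z, SZ), add(SZ, SZ))))))))
  →23  S(S(S(S(S(add(S(add(add(Z, mul(Z, SSZ)), mul(Z, mul(SSSZ, SSZ)))), add(mul(Z, SZ), add(SZ, SZ))))))))
  →24  S(S(S(S(S(S(add(add(add(Z, mul(Z, SSZ)), mul(Z, mul(SSSZ, SSZ))), add(mul(Z, SZ), add(SZ, SZ)))))))))
  →25  S(S(S(S(S(S(add(add(mul(Z, SSZ), mul(Z, mul(SSSZ, SSZ))), add(mul(Z, SZ), add(SZ, SZ)))))))))
  →26  S(S(S(S(S(S(add(add(Z, mul(Z, mul(SSSZ, SSZ))), add(mul(Z, SZ), add(SZ, SZ)))))))))
  →27  S(S(S(S(S(S(add(mul(Z, mul(SSSZ, SSZ)), add(mul(Z, SZ), add(SZ, SZ)))))))))
  →28  S(S(S(S(S(S(add(Z, add(mul(Z, SZ), add(SZ, SZ)))))))))
  →29  S(S(S(S(S(S(add(mul(Z, SZ), add(SZ, SZ))))))))
  →30  S(S(S(S(S(S(add(Z, add(SZ, SZ))))))))
  →31  S(S(S(S(S(S(add(SZ, SZ)))))))
  →32  S(S(S(S(S(S(S(add(Z, SZ))))))))
  →33  S^8(Z)

Answer: DIFFERENT — A ⇓ S^6(Z), B ⇓ S^8(Z)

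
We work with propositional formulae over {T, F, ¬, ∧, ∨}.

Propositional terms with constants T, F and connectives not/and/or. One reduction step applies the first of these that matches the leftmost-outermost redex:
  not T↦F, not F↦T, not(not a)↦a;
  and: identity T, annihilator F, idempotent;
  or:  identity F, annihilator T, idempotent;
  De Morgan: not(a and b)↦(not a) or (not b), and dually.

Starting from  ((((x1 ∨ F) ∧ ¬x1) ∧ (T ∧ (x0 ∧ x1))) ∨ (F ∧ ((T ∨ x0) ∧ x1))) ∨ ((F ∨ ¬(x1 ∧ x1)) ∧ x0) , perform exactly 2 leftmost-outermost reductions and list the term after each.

Answer: after 2 steps: (((x1 ∧ ¬x1) ∧ (x0 ∧ x1)) ∨ (F ∧ ((T ∨ x0) ∧ x1))) ∨ ((F ∨ ¬(x1 ∧ x1)) ∧ x0)

Derivation:
  start: ((((x1 ∨ F) ∧ ¬x1) ∧ (T ∧ (x0 ∧ x1))) ∨ (F ∧ ((T ∨ x0) ∧ x1))) ∨ ((F ∨ ¬(x1 ∧ x1)) ∧ x0)
  →1  (((x1 ∧ ¬x1) ∧ (T ∧ (x0 ∧ x1))) ∨ (F ∧ ((T ∨ x0) ∧ x1))) ∨ ((F ∨ ¬(x1 ∧ x1)) ∧ x0)
  →2  (((x1 ∧ ¬x1) ∧ (x0 ∧ x1)) ∨ (F ∧ ((T ∨ x0) ∧ x1))) ∨ ((F ∨ ¬(x1 ∧ x1)) ∧ x0)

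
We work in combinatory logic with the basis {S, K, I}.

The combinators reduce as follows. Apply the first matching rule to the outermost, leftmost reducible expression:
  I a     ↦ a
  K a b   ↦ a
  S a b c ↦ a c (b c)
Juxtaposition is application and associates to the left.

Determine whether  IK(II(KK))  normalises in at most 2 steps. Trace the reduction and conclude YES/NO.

  start: IK(II(KK))
  →1  K(II(KK))
  →2  K(I(KK))

Answer: NO — after 2 steps the term is K(I(KK)), not yet normal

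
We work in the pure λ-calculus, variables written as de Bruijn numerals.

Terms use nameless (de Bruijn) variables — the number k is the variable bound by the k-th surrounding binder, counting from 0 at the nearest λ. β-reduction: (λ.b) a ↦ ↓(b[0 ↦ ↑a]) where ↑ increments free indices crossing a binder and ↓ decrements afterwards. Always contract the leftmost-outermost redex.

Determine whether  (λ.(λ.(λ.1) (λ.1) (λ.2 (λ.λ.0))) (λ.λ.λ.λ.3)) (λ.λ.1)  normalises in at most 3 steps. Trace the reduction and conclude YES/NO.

Answer: NO — after 3 steps the term is (λ.λ.λ.λ.3) (λ.(λ.λ.1) (λ.λ.0)), not yet normal

Working:
  start: (λ.(λ.(λ.1) (λ.1) (λ.2 (λ.λ.0))) (λ.λ.λ.λ.3)) (λ.λ.1)
  step 1: (λ.(λ.1) (λ.1) (λ.(λ.λ.1) (λ.λ.0))) (λ.λ.λ.λ.3)
  step 2: (λ.λ.λ.λ.λ.3) (λ.λ.λ.λ.λ.3) (λ.(λ.λ.1) (λ.λ.0))
  step 3: (λ.λ.λ.λ.3) (λ.(λ.λ.1) (λ.λ.0))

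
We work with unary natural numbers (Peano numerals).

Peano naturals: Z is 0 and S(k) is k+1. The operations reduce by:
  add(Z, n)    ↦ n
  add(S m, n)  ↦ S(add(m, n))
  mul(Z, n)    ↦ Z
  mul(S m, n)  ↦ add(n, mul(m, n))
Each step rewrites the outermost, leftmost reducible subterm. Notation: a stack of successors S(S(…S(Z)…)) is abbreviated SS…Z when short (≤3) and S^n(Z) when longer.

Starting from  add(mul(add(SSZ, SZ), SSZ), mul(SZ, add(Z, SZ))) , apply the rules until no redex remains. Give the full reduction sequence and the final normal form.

Answer: normal form = S^7(Z)  (in 28 steps)

Derivation:
  start: add(mul(add(SSZ, SZ), SSZ), mul(SZ, add(Z, SZ)))
  →1  add(mul(S(add(SZ, SZ)), SSZ), mul(SZ, add(Z, SZ)))
  →2  add(add(SSZ, mul(add(SZ, SZ), SSZ)), mul(SZ, add(Z, SZ)))
  →3  add(S(add(SZ, mul(add(SZ, SZ), SSZ))), mul(SZ, add(Z, SZ)))
  →4  S(add(add(SZ, mul(add(SZ, SZ), SSZ)), mul(SZ, add(Z, SZ))))
  →5  S(add(S(add(Z, mul(add(SZ, SZ), SSZ))), mul(SZ, add(Z, SZ))))
  →6  S(S(add(add(Z, mul(add(SZ, SZ), SSZ)), mul(SZ, add(Z, SZ)))))
  →7  S(S(add(mul(add(SZ, SZ), SSZ), mul(SZ, add(Z, SZ)))))
  →8  S(S(add(mul(S(add(Z, SZ)), SSZ), mul(SZ, add(Z, SZ)))))
  →9  S(S(add(add(SSZ, mul(add(Z, SZ), SSZ)), mul(SZ, add(Z, SZ)))))
  →10  S(S(add(S(add(SZ, mul(add(Z, SZ), SSZ))), mul(SZ, add(Z, SZ)))))
  →11  S(S(S(add(add(SZ, mul(add(Z, SZ), SSZ)), mul(SZ, add(Z, SZ))))))
  →12  S(S(S(add(S(add(Z, mul(add(Z, SZ), SSZ))), mul(SZ, add(Z, SZ))))))
  →13  S(S(S(S(add(add(Z, mul(add(Z, SZ), SSZ)), mul(SZ, add(Z, SZ)))))))
  →14  S(S(S(S(add(mul(add(Z, SZ), SSZ), mul(SZ, add(Z, SZ)))))))
  →15  S(S(S(S(add(mul(SZ, SSZ), mul(SZ, add(Z, SZ)))))))
  →16  S(S(S(S(add(add(SSZ, mul(Z, SSZ)), mul(SZ, add(Z, SZ)))))))
  →17  S(S(S(S(add(S(add(SZ, mul(Z, SSZ))), mul(SZ, add(Z, SZ)))))))
  →18  S(S(S(S(S(add(add(SZ, mul(Z, SSZ)), mul(SZ, add(Z, SZ))))))))
  →19  S(S(S(S(S(add(S(add(Z, mul(Z, SSZ))), mul(SZ, add(Z, SZ))))))))
  →20  S(S(S(S(S(S(add(add(Z, mul(Z, SSZ)), mul(SZ, add(Z, SZ)))))))))
  →21  S(S(S(S(S(S(add(mul(Z, SSZ), mul(SZ, add(Z, SZ)))))))))
  →22  S(S(S(S(S(S(add(Z, mul(SZ, add(Z, SZ)))))))))
  →23  S(S(S(S(S(S(mul(SZ, add(Z, SZ))))))))
  →24  S(S(S(S(S(S(add(add(Z, SZ), mul(Z, add(Z, SZ)))))))))
  →25  S(S(S(S(S(S(add(SZ, mul(Z, add(Z, SZ)))))))))
  →26  S(S(S(S(S(S(S(add(Z, mul(Z, add(Z, SZ))))))))))
  →27  S(S(S(S(S(S(S(mul(Z, add(Z, SZ)))))))))
  →28  S^7(Z)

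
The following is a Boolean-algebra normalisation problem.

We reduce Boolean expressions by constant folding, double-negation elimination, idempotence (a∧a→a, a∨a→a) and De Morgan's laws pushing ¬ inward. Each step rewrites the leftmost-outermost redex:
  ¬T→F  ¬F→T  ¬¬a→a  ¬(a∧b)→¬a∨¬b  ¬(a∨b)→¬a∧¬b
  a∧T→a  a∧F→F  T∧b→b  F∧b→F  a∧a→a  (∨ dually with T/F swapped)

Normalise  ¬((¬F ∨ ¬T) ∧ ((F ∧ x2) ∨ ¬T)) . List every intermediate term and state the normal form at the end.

  start: ¬((¬F ∨ ¬T) ∧ ((F ∧ x2) ∨ ¬T))
  step 1: ¬(¬F ∨ ¬T) ∨ ¬((F ∧ x2) ∨ ¬T)
  step 2: (¬¬F ∧ ¬¬T) ∨ ¬((F ∧ x2) ∨ ¬T)
  step 3: (F ∧ ¬¬T) ∨ ¬((F ∧ x2) ∨ ¬T)
  step 4: F ∨ ¬((F ∧ x2) ∨ ¬T)
  step 5: ¬((F ∧ x2) ∨ ¬T)
  step 6: ¬(F ∧ x2) ∧ ¬¬T
  step 7: (¬F ∨ ¬x2) ∧ ¬¬T
  step 8: (T ∨ ¬x2) ∧ ¬¬T
  step 9: T ∧ ¬¬T
  step 10: ¬¬T
  step 11: T

Answer: normal form = T  (in 11 steps)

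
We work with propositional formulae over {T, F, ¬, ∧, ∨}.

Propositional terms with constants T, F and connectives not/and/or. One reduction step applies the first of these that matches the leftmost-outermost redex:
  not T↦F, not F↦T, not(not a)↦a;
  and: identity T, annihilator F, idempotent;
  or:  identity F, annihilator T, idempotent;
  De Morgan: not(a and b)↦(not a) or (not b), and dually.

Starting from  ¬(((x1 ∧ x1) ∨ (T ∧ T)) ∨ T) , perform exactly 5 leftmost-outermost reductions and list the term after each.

  start: ¬(((x1 ∧ x1) ∨ (T ∧ T)) ∨ T)
  step 1: ¬((x1 ∧ x1) ∨ (T ∧ T)) ∧ ¬T
  step 2: (¬(x1 ∧ x1) ∧ ¬(T ∧ T)) ∧ ¬T
  step 3: ((¬x1 ∨ ¬x1) ∧ ¬(T ∧ T)) ∧ ¬T
  step 4: (¬x1 ∧ ¬(T ∧ T)) ∧ ¬T
  step 5: (¬x1 ∧ (¬T ∨ ¬T)) ∧ ¬T

Answer: after 5 steps: (¬x1 ∧ (¬T ∨ ¬T)) ∧ ¬T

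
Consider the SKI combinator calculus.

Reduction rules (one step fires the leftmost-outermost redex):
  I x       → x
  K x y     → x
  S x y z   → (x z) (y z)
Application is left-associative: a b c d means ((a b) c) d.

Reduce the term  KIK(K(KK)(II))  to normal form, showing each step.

Answer: normal form = KK  (in 3 steps)

Reduction:
  start: KIK(K(KK)(II))
  [1] I(K(KK)(II))
  [2] K(KK)(II)
  [3] KK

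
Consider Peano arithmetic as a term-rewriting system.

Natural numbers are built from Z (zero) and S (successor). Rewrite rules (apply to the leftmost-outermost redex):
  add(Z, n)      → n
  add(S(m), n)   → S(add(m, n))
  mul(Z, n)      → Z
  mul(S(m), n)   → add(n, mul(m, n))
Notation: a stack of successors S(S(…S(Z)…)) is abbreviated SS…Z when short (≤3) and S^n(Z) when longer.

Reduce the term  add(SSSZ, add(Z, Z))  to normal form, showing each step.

Answer: normal form = SSSZ  (in 5 steps)

Derivation:
  start: add(SSSZ, add(Z, Z))
  →1  S(add(SSZ, add(Z, Z)))
  →2  S(S(add(SZ, add(Z, Z))))
  →3  S(S(S(add(Z, add(Z, Z)))))
  →4  S(S(S(add(Z, Z))))
  →5  SSSZ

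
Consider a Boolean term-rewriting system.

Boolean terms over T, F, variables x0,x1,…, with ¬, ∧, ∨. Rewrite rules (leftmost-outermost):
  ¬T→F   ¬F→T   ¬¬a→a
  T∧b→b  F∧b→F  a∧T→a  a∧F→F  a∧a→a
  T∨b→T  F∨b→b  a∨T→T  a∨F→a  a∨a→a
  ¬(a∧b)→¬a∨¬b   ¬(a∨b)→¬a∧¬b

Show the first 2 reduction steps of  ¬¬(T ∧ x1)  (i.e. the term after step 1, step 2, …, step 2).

  start: ¬¬(T ∧ x1)
  step 1: T ∧ x1
  step 2: x1

Answer: after 2 steps: x1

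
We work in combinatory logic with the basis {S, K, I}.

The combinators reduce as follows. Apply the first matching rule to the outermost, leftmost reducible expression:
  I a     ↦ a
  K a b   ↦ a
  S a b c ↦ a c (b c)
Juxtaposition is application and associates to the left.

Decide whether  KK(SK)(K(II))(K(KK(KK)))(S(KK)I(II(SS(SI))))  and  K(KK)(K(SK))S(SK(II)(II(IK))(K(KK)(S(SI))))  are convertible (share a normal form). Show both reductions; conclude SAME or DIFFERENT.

Term A:
  start: KK(SK)(K(II))(K(KK(KK)))(S(KK)I(II(SS(SI))))
  step 1: K(K(II))(K(KK(KK)))(S(KK)I(II(SS(SI))))
  step 2: K(II)(S(KK)I(II(SS(SI))))
  step 3: II
  step 4: I

Term B:
  start: K(KK)(K(SK))S(SK(II)(II(IK))(K(KK)(S(SI))))
  step 1: KKS(SK(II)(II(IK))(K(KK)(S(SI))))
  step 2: K(SK(II)(II(IK))(K(KK)(S(SI))))
  step 3: K(K(II(IK))(II(II(IK)))(K(KK)(S(SI))))
  step 4: K(II(IK)(K(KK)(S(SI))))
  step 5: K(I(IK)(K(KK)(S(SI))))
  step 6: K(IK(K(KK)(S(SI))))
  step 7: K(K(K(KK)(S(SI))))
  step 8: K(K(KK))

Answer: DIFFERENT — A ⇓ I, B ⇓ K(K(KK))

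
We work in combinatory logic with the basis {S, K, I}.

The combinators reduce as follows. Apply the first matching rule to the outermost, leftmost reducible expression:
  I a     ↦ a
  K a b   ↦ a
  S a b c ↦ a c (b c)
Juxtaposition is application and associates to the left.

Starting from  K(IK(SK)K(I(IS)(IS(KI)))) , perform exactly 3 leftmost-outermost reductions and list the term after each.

Answer: after 3 steps: K(SK(IS(IS(KI))))

Reduction:
  start: K(IK(SK)K(I(IS)(IS(KI))))
  →1  K(K(SK)K(I(IS)(IS(KI))))
  →2  K(SK(I(IS)(IS(KI))))
  →3  K(SK(IS(IS(KI))))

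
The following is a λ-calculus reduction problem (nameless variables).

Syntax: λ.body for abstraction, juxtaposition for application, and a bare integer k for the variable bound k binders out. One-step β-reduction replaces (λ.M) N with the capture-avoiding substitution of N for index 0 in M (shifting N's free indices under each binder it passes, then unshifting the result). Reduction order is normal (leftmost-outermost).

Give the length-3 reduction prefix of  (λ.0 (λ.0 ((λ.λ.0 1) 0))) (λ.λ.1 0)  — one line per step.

  start: (λ.0 (λ.0 ((λ.λ.0 1) 0))) (λ.λ.1 0)
  step 1: (λ.λ.1 0) (λ.0 ((λ.λ.0 1) 0))
  step 2: λ.(λ.0 ((λ.λ.0 1) 0)) 0
  step 3: λ.0 ((λ.λ.0 1) 0)

Answer: after 3 steps: λ.0 ((λ.λ.0 1) 0)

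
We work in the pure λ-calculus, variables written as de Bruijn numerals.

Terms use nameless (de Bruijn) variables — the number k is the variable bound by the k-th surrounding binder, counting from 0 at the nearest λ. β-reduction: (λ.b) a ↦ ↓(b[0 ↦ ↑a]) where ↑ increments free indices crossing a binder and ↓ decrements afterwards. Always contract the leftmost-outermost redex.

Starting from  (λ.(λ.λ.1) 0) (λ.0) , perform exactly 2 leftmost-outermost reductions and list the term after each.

Answer: after 2 steps: λ.λ.0

Reduction:
  start: (λ.(λ.λ.1) 0) (λ.0)
  →1  (λ.λ.1) (λ.0)
  →2  λ.λ.0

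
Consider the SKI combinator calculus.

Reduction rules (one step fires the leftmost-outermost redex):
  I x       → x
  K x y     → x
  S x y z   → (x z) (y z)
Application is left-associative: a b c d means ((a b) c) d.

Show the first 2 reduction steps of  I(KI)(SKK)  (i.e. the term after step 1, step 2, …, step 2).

Answer: after 2 steps: I

Reduction:
  start: I(KI)(SKK)
  step 1: KI(SKK)
  step 2: I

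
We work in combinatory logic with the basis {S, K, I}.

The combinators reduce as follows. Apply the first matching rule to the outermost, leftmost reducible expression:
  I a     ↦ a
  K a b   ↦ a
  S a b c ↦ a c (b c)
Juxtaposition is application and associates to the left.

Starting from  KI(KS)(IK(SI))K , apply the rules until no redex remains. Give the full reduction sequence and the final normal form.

Answer: normal form = SI  (in 4 steps)

Working:
  start: KI(KS)(IK(SI))K
  step 1: I(IK(SI))K
  step 2: IK(SI)K
  step 3: K(SI)K
  step 4: SI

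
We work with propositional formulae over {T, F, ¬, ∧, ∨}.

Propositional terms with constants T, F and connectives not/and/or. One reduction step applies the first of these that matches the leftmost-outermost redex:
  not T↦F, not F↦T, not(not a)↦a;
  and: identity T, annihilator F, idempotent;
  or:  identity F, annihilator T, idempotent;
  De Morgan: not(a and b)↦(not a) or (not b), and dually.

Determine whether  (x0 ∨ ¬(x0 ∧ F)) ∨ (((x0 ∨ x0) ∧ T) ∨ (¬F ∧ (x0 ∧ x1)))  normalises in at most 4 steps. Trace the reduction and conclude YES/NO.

  start: (x0 ∨ ¬(x0 ∧ F)) ∨ (((x0 ∨ x0) ∧ T) ∨ (¬F ∧ (x0 ∧ x1)))
  step 1: (x0 ∨ (¬x0 ∨ ¬F)) ∨ (((x0 ∨ x0) ∧ T) ∨ (¬F ∧ (x0 ∧ x1)))
  step 2: (x0 ∨ (¬x0 ∨ T)) ∨ (((x0 ∨ x0) ∧ T) ∨ (¬F ∧ (x0 ∧ x1)))
  step 3: (x0 ∨ T) ∨ (((x0 ∨ x0) ∧ T) ∨ (¬F ∧ (x0 ∧ x1)))
  step 4: T ∨ (((x0 ∨ x0) ∧ T) ∨ (¬F ∧ (x0 ∧ x1)))

Answer: NO — after 4 steps the term is T ∨ (((x0 ∨ x0) ∧ T) ∨ (¬F ∧ (x0 ∧ x1))), not yet normal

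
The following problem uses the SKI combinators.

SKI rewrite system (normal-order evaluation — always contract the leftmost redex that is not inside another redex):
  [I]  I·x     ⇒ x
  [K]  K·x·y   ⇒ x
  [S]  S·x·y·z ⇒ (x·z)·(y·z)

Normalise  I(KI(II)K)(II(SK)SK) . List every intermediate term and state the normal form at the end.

Answer: normal form = KK  (in 7 steps)

Working:
  start: I(KI(II)K)(II(SK)SK)
  →1  KI(II)K(II(SK)SK)
  →2  IK(II(SK)SK)
  →3  K(II(SK)SK)
  →4  K(I(SK)SK)
  →5  K(SKSK)
  →6  K(KK(SK))
  →7  KK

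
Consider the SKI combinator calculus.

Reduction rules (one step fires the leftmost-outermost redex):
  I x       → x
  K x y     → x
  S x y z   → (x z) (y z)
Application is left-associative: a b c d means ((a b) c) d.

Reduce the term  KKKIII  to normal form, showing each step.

Answer: normal form = I  (in 3 steps)

Derivation:
  start: KKKIII
  →1  KIII
  →2  II
  →3  I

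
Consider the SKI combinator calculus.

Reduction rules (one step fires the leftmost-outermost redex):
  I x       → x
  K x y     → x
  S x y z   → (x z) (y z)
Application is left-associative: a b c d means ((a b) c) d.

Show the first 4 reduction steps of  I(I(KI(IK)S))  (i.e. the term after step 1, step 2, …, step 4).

  start: I(I(KI(IK)S))
  →1  I(KI(IK)S)
  →2  KI(IK)S
  →3  IS
  →4  S

Answer: after 4 steps: S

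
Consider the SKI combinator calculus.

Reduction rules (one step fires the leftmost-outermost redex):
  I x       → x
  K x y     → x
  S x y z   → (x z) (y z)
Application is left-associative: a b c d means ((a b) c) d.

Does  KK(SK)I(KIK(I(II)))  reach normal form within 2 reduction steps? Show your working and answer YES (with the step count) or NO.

Answer: YES — reaches normal form I in 2 ≤ 2 steps

Reduction:
  start: KK(SK)I(KIK(I(II)))
  step 1: KI(KIK(I(II)))
  step 2: I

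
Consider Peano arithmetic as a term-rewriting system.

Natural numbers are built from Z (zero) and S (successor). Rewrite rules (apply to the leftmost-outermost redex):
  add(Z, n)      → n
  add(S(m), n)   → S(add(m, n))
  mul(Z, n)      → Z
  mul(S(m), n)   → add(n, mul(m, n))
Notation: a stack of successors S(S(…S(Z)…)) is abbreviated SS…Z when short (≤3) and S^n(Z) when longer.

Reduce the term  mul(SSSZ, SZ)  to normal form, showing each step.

  start: mul(SSSZ, SZ)
  [1] add(SZ, mul(SSZ, SZ))
  [2] S(add(Z, mul(SSZ, SZ)))
  [3] S(mul(SSZ, SZ))
  [4] S(add(SZ, mul(SZ, SZ)))
  [5] S(S(add(Z, mul(SZ, SZ))))
  [6] S(S(mul(SZ, SZ)))
  [7] S(S(add(SZ, mul(Z, SZ))))
  [8] S(S(S(add(Z, mul(Z, SZ)))))
  [9] S(S(S(mul(Z, SZ))))
  [10] SSSZ

Answer: normal form = SSSZ  (in 10 steps)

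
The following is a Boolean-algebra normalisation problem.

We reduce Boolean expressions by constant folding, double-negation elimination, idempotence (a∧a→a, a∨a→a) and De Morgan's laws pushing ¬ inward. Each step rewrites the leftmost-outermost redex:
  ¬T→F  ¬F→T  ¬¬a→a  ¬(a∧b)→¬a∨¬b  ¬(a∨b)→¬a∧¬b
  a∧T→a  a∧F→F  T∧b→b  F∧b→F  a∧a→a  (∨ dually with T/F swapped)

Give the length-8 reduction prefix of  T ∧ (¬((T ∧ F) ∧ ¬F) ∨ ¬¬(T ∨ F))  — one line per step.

  start: T ∧ (¬((T ∧ F) ∧ ¬F) ∨ ¬¬(T ∨ F))
  step 1: ¬((T ∧ F) ∧ ¬F) ∨ ¬¬(T ∨ F)
  step 2: (¬(T ∧ F) ∨ ¬¬F) ∨ ¬¬(T ∨ F)
  step 3: ((¬T ∨ ¬F) ∨ ¬¬F) ∨ ¬¬(T ∨ F)
  step 4: ((F ∨ ¬F) ∨ ¬¬F) ∨ ¬¬(T ∨ F)
  step 5: (¬F ∨ ¬¬F) ∨ ¬¬(T ∨ F)
  step 6: (T ∨ ¬¬F) ∨ ¬¬(T ∨ F)
  step 7: T ∨ ¬¬(T ∨ F)
  step 8: T

Answer: after 8 steps: T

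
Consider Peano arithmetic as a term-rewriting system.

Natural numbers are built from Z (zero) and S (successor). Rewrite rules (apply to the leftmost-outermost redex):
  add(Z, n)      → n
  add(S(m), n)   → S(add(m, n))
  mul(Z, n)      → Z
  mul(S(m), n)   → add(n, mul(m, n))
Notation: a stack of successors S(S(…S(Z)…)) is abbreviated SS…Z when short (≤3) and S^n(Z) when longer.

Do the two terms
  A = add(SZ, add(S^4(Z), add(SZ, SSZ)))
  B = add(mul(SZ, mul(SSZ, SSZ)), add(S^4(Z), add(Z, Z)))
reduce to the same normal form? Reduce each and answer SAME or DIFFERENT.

Answer: SAME — A ⇓ S^8(Z), B ⇓ S^8(Z)

Derivation:
Term A:
  start: add(SZ, add(S^4(Z), add(SZ, SSZ)))
  →1  S(add(Z, add(S^4(Z), add(SZ, SSZ))))
  →2  S(add(S^4(Z), add(SZ, SSZ)))
  →3  S(S(add(SSSZ, add(SZ, SSZ))))
  →4  S(S(S(add(SSZ, add(SZ, SSZ)))))
  →5  S(S(S(S(add(SZ, add(SZ, SSZ))))))
  →6  S(S(S(S(S(add(Z, add(SZ, SSZ)))))))
  →7  S(S(S(S(S(add(SZ, SSZ))))))
  →8  S(S(S(S(S(S(add(Z, SSZ)))))))
  →9  S^8(Z)

Term B:
  start: add(mul(SZ, mul(SSZ, SSZ)), add(S^4(Z), add(Z, Z)))
  →1  add(add(mul(SSZ, SSZ), mul(Z, mul(SSZ, SSZ))), add(S^4(Z), add(Z, Z)))
  →2  add(add(add(SSZ, mul(SZ, SSZ)), mul(Z, mul(SSZ, SSZ))), add(S^4(Z), add(Z, Z)))
  →3  add(add(S(add(SZ, mul(SZ, SSZ))), mul(Z, mul(SSZ, SSZ))), add(S^4(Z), add(Z, Z)))
  →4  add(S(add(add(SZ, mul(SZ, SSZ)), mul(Z, mul(SSZ, SSZ)))), add(S^4(Z), add(Z, Z)))
  →5  S(add(add(add(SZ, mul(SZ, SSZ)), mul(Z, mul(SSZ, SSZ))), add(S^4(Z), add(Z, Z))))
  →6  S(add(add(S(add(Z, mul(SZ, SSZ))), mul(Z, mul(SSZ, SSZ))), add(S^4(Z), add(Z, Z))))
  →7  S(add(S(add(add(Z, mul(SZ, SSZ)), mul(Z, mul(SSZ, SSZ)))), add(S^4(Z), add(Z, Z))))
  →8  S(S(add(add(add(Z, mul(SZ, SSZ)), mul(Z, mul(SSZ, SSZ))), add(S^4(Z), add(Z, Z)))))
  →9  S(S(add(add(mul(SZ, SSZ), mul(Z, mul(SSZ, SSZ))), add(S^4(Z), add(Z, Z)))))
  →10  S(S(add(add(add(SSZ, mul(Z, SSZ)), mul(Z, mul(SSZ, SSZ))), add(S^4(Z), add(Z, Z)))))
  →11  S(S(add(add(S(add(SZ, mul(Z, SSZ))), mul(Z, mul(SSZ, SSZ))), add(S^4(Z), add(Z, Z)))))
  →12  S(S(add(S(add(add(SZ, mul(Z, SSZ)), mul(Z, mul(SSZ, SSZ)))), add(S^4(Z), add(Z, Z)))))
  →13  S(S(S(add(add(add(SZ, mul(Z, SSZ)), mul(Z, mul(SSZ, SSZ))), add(S^4(Z), add(Z, Z))))))
  →14  S(S(S(add(add(S(add(Z, mul(Z, SSZ))), mul(Z, mul(SSZ, SSZ))), add(S^4(Z), add(Z, Z))))))
  →15  S(S(S(add(S(add(add(Z, mul(Z, SSZ)), mul(Z, mul(SSZ, SSZ)))), add(S^4(Z), add(Z, Z))))))
  →16  S(S(S(S(add(add(add(Z, mul(Z, SSZ)), mul(Z, mul(SSZ, SSZ))), add(S^4(Z), add(Z, Z)))))))
  →17  S(S(S(S(add(add(mul(Z, SSZ), mul(Z, mul(SSZ, SSZ))), add(S^4(Z), add(Z, Z)))))))
  →18  S(S(S(S(add(add(Z, mul(Z, mul(SSZ, SSZ))), add(S^4(Z), add(Z, Z)))))))
  →19  S(S(S(S(add(mul(Z, mul(SSZ, SSZ)), add(S^4(Z), add(Z, Z)))))))
  →20  S(S(S(S(add(Z, add(S^4(Z), add(Z, Z)))))))
  →21  S(S(S(S(add(S^4(Z), add(Z, Z))))))
  →22  S(S(S(S(S(add(SSSZ, add(Z, Z)))))))
  →23  S(S(S(S(S(S(add(SSZ, add(Z, Z))))))))
  →24  S(S(S(S(S(S(S(add(SZ, add(Z, Z)))))))))
  →25  S(S(S(S(S(S(S(S(add(Z, add(Z, Z))))))))))
  →26  S(S(S(S(S(S(S(S(add(Z, Z)))))))))
  →27  S^8(Z)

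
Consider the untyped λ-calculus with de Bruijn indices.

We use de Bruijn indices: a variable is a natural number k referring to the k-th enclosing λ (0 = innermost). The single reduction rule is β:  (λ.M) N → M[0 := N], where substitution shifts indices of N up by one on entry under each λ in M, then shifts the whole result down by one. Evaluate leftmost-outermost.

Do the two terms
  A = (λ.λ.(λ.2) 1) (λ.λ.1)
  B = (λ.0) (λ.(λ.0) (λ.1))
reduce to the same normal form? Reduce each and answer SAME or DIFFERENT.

Term A:
  start: (λ.λ.(λ.2) 1) (λ.λ.1)
  →1  λ.(λ.λ.λ.1) (λ.λ.1)
  →2  λ.λ.λ.1

Term B:
  start: (λ.0) (λ.(λ.0) (λ.1))
  →1  λ.(λ.0) (λ.1)
  →2  λ.λ.1

Answer: DIFFERENT — A ⇓ λ.λ.λ.1, B ⇓ λ.λ.1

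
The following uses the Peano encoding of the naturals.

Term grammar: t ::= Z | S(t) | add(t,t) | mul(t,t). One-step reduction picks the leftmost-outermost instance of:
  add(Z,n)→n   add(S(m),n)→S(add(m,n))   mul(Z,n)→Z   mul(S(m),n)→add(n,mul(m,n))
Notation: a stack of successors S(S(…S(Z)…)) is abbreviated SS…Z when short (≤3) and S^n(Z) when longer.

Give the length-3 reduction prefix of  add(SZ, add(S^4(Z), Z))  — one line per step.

Answer: after 3 steps: S(S(add(SSSZ, Z)))

Reduction:
  start: add(SZ, add(S^4(Z), Z))
  step 1: S(add(Z, add(S^4(Z), Z)))
  step 2: S(add(S^4(Z), Z))
  step 3: S(S(add(SSSZ, Z)))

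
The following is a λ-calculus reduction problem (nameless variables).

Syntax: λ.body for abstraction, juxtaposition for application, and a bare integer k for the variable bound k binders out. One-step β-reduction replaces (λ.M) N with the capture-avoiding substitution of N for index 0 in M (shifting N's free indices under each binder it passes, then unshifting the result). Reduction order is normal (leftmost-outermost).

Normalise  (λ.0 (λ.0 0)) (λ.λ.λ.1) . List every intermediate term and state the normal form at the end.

  start: (λ.0 (λ.0 0)) (λ.λ.λ.1)
  step 1: (λ.λ.λ.1) (λ.0 0)
  step 2: λ.λ.1

Answer: normal form = λ.λ.1  (in 2 steps)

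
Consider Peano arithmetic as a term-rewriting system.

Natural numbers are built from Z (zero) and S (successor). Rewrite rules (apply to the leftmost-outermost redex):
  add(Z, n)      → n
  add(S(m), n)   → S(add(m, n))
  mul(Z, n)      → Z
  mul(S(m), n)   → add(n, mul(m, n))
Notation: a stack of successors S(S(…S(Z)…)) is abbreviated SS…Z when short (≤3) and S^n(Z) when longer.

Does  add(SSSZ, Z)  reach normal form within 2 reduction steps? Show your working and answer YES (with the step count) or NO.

Answer: NO — after 2 steps the term is S(S(add(SZ, Z))), not yet normal

Reduction:
  start: add(SSSZ, Z)
  [1] S(add(SSZ, Z))
  [2] S(S(add(SZ, Z)))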